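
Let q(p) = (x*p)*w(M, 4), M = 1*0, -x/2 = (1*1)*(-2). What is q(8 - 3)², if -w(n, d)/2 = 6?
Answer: 57600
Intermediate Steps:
x = 4 (x = -2*1*1*(-2) = -2*(-2) = 4)
M = 0
w(n, d) = -12 (w(n, d) = -2*6 = -12)
q(p) = -48*p (q(p) = (4*p)*(-12) = -48*p)
q(8 - 3)² = (-48*(8 - 3))² = (-48*5)² = (-240)² = 57600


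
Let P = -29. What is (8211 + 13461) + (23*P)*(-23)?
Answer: 37013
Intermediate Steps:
(8211 + 13461) + (23*P)*(-23) = (8211 + 13461) + (23*(-29))*(-23) = 21672 - 667*(-23) = 21672 + 15341 = 37013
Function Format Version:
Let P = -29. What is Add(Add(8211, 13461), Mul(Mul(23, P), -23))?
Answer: 37013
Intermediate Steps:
Add(Add(8211, 13461), Mul(Mul(23, P), -23)) = Add(Add(8211, 13461), Mul(Mul(23, -29), -23)) = Add(21672, Mul(-667, -23)) = Add(21672, 15341) = 37013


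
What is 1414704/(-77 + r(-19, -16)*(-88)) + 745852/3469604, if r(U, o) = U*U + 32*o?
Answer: 1229579026997/11459234611 ≈ 107.30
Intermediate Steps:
r(U, o) = U² + 32*o
1414704/(-77 + r(-19, -16)*(-88)) + 745852/3469604 = 1414704/(-77 + ((-19)² + 32*(-16))*(-88)) + 745852/3469604 = 1414704/(-77 + (361 - 512)*(-88)) + 745852*(1/3469604) = 1414704/(-77 - 151*(-88)) + 186463/867401 = 1414704/(-77 + 13288) + 186463/867401 = 1414704/13211 + 186463/867401 = 1229579026997/11459234611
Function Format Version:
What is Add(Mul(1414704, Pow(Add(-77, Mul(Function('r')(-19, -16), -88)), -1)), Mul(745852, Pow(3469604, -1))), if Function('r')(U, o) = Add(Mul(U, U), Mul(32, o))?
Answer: Rational(1229579026997, 11459234611) ≈ 107.30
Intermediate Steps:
Function('r')(U, o) = Add(Pow(U, 2), Mul(32, o))
Add(Mul(1414704, Pow(Add(-77, Mul(Function('r')(-19, -16), -88)), -1)), Mul(745852, Pow(3469604, -1))) = Add(Mul(1414704, Pow(Add(-77, Mul(Add(Pow(-19, 2), Mul(32, -16)), -88)), -1)), Mul(745852, Pow(3469604, -1))) = Add(Mul(1414704, Pow(Add(-77, Mul(Add(361, -512), -88)), -1)), Mul(745852, Rational(1, 3469604))) = Add(Mul(1414704, Pow(Add(-77, Mul(-151, -88)), -1)), Rational(186463, 867401)) = Add(Mul(1414704, Pow(Add(-77, 13288), -1)), Rational(186463, 867401)) = Add(Mul(1414704, Pow(13211, -1)), Rational(186463, 867401)) = Add(Mul(1414704, Rational(1, 13211)), Rational(186463, 867401)) = Add(Rational(1414704, 13211), Rational(186463, 867401)) = Rational(1229579026997, 11459234611)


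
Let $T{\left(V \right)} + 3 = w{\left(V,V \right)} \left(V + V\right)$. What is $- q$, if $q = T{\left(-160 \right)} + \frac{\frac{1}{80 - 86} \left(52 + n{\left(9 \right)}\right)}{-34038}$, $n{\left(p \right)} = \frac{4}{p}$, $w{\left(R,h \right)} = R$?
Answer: $- \frac{23525687179}{459513} \approx -51197.0$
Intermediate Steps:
$T{\left(V \right)} = -3 + 2 V^{2}$ ($T{\left(V \right)} = -3 + V \left(V + V\right) = -3 + V 2 V = -3 + 2 V^{2}$)
$q = \frac{23525687179}{459513}$ ($q = \left(-3 + 2 \left(-160\right)^{2}\right) + \frac{\frac{1}{80 - 86} \left(52 + \frac{4}{9}\right)}{-34038} = \left(-3 + 2 \cdot 25600\right) + \frac{52 + 4 \cdot \frac{1}{9}}{-6} \left(- \frac{1}{34038}\right) = \left(-3 + 51200\right) + - \frac{52 + \frac{4}{9}}{6} \left(- \frac{1}{34038}\right) = 51197 + \left(- \frac{1}{6}\right) \frac{472}{9} \left(- \frac{1}{34038}\right) = 51197 - - \frac{118}{459513} = 51197 + \frac{118}{459513} = \frac{23525687179}{459513} \approx 51197.0$)
$- q = \left(-1\right) \frac{23525687179}{459513} = - \frac{23525687179}{459513}$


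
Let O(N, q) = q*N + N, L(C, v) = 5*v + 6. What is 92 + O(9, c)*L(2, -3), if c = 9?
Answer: -718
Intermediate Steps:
L(C, v) = 6 + 5*v
O(N, q) = N + N*q (O(N, q) = N*q + N = N + N*q)
92 + O(9, c)*L(2, -3) = 92 + (9*(1 + 9))*(6 + 5*(-3)) = 92 + (9*10)*(6 - 15) = 92 + 90*(-9) = 92 - 810 = -718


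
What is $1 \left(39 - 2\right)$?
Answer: $37$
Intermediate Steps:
$1 \left(39 - 2\right) = 1 \cdot 37 = 37$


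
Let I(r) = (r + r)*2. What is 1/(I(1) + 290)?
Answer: 1/294 ≈ 0.0034014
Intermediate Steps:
I(r) = 4*r (I(r) = (2*r)*2 = 4*r)
1/(I(1) + 290) = 1/(4*1 + 290) = 1/(4 + 290) = 1/294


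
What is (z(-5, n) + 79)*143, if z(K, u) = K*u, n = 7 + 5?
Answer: 2717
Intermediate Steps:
n = 12
(z(-5, n) + 79)*143 = (-5*12 + 79)*143 = (-60 + 79)*143 = 19*143 = 2717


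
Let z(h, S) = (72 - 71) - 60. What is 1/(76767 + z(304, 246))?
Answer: 1/76708 ≈ 1.3036e-5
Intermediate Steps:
z(h, S) = -59 (z(h, S) = 1 - 60 = -59)
1/(76767 + z(304, 246)) = 1/(76767 - 59) = 1/76708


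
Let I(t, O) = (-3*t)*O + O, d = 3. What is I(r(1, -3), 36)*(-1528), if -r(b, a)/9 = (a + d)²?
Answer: -55008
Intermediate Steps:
r(b, a) = -9*(3 + a)² (r(b, a) = -9*(a + 3)² = -9*(3 + a)²)
I(t, O) = O - 3*O*t (I(t, O) = -3*O*t + O = O - 3*O*t)
I(r(1, -3), 36)*(-1528) = (36*(1 - (-27)*(3 - 3)²))*(-1528) = (36*(1 - (-27)*0²))*(-1528) = (36*(1 - (-27)*0))*(-1528) = (36*(1 - 3*0))*(-1528) = (36*(1 + 0))*(-1528) = (36*1)*(-1528) = 36*(-1528) = -55008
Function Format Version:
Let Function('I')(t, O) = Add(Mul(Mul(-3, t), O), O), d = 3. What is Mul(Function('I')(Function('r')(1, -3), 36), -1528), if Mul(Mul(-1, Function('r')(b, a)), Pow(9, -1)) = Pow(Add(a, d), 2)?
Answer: -55008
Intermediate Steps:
Function('r')(b, a) = Mul(-9, Pow(Add(3, a), 2)) (Function('r')(b, a) = Mul(-9, Pow(Add(a, 3), 2)) = Mul(-9, Pow(Add(3, a), 2)))
Function('I')(t, O) = Add(O, Mul(-3, O, t)) (Function('I')(t, O) = Add(Mul(-3, O, t), O) = Add(O, Mul(-3, O, t)))
Mul(Function('I')(Function('r')(1, -3), 36), -1528) = Mul(Mul(36, Add(1, Mul(-3, Mul(-9, Pow(Add(3, -3), 2))))), -1528) = Mul(Mul(36, Add(1, Mul(-3, Mul(-9, Pow(0, 2))))), -1528) = Mul(Mul(36, Add(1, Mul(-3, Mul(-9, 0)))), -1528) = Mul(Mul(36, Add(1, Mul(-3, 0))), -1528) = Mul(Mul(36, Add(1, 0)), -1528) = Mul(Mul(36, 1), -1528) = Mul(36, -1528) = -55008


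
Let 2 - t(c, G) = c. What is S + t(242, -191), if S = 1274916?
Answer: 1274676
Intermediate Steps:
t(c, G) = 2 - c
S + t(242, -191) = 1274916 + (2 - 1*242) = 1274916 + (2 - 242) = 1274916 - 240 = 1274676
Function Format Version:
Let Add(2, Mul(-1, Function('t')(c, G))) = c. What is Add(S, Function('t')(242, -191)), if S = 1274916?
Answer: 1274676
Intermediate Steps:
Function('t')(c, G) = Add(2, Mul(-1, c))
Add(S, Function('t')(242, -191)) = Add(1274916, Add(2, Mul(-1, 242))) = Add(1274916, Add(2, -242)) = Add(1274916, -240) = 1274676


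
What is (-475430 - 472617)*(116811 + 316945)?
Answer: -411221074532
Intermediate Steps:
(-475430 - 472617)*(116811 + 316945) = -948047*433756 = -411221074532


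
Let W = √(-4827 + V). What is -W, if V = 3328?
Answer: -I*√1499 ≈ -38.717*I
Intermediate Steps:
W = I*√1499 (W = √(-4827 + 3328) = √(-1499) = I*√1499 ≈ 38.717*I)
-W = -I*√1499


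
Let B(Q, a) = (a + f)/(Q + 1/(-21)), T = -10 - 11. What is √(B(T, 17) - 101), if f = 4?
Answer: I*√19926686/442 ≈ 10.099*I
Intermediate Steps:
T = -21
B(Q, a) = (4 + a)/(-1/21 + Q) (B(Q, a) = (a + 4)/(Q + 1/(-21)) = (4 + a)/(Q - 1/21) = (4 + a)/(-1/21 + Q))
√(B(T, 17) - 101) = √(21*(4 + 17)/(-1 + 21*(-21)) - 101) = √(21*21/(-1 - 441) - 101) = √(21*21/(-442) - 101) = √(21*(-1/442)*21 - 101) = √(-441/442 - 101) = √(-45083/442) = I*√19926686/442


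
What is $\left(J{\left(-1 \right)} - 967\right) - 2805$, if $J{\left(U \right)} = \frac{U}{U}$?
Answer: $-3771$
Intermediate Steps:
$J{\left(U \right)} = 1$
$\left(J{\left(-1 \right)} - 967\right) - 2805 = \left(1 - 967\right) - 2805 = -966 - 2805 = -3771$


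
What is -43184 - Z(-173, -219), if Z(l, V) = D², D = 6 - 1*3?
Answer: -43193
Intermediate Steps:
D = 3 (D = 6 - 3 = 3)
Z(l, V) = 9 (Z(l, V) = 3² = 9)
-43184 - Z(-173, -219) = -43184 - 1*9 = -43184 - 9 = -43193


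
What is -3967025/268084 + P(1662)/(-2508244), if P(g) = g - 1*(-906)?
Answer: -2487738773453/168105021124 ≈ -14.799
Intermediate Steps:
P(g) = 906 + g (P(g) = g + 906 = 906 + g)
-3967025/268084 + P(1662)/(-2508244) = -3967025/268084 + (906 + 1662)/(-2508244) = -3967025*1/268084 + 2568*(-1/2508244) = -3967025/268084 - 642/627061 = -2487738773453/168105021124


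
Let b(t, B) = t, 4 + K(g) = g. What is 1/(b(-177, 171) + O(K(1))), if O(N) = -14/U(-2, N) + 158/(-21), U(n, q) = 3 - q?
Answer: -7/1308 ≈ -0.0053517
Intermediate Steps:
K(g) = -4 + g
O(N) = -158/21 - 14/(3 - N) (O(N) = -14/(3 - N) + 158/(-21) = -14/(3 - N) + 158*(-1/21) = -14/(3 - N) - 158/21 = -158/21 - 14/(3 - N))
1/(b(-177, 171) + O(K(1))) = 1/(-177 + 2*(384 - 79*(-4 + 1))/(21*(-3 + (-4 + 1)))) = 1/(-177 + 2*(384 - 79*(-3))/(21*(-3 - 3))) = 1/(-177 + (2/21)*(384 + 237)/(-6)) = 1/(-177 + (2/21)*(-⅙)*621) = 1/(-177 - 69/7) = 1/(-1308/7) = -7/1308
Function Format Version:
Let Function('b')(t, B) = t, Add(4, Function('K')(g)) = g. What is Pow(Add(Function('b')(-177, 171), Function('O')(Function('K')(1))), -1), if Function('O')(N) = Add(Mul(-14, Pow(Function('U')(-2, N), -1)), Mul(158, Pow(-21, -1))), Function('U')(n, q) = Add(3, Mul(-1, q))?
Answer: Rational(-7, 1308) ≈ -0.0053517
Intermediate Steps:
Function('K')(g) = Add(-4, g)
Function('O')(N) = Add(Rational(-158, 21), Mul(-14, Pow(Add(3, Mul(-1, N)), -1))) (Function('O')(N) = Add(Mul(-14, Pow(Add(3, Mul(-1, N)), -1)), Mul(158, Pow(-21, -1))) = Add(Mul(-14, Pow(Add(3, Mul(-1, N)), -1)), Mul(158, Rational(-1, 21))) = Add(Mul(-14, Pow(Add(3, Mul(-1, N)), -1)), Rational(-158, 21)) = Add(Rational(-158, 21), Mul(-14, Pow(Add(3, Mul(-1, N)), -1))))
Pow(Add(Function('b')(-177, 171), Function('O')(Function('K')(1))), -1) = Pow(Add(-177, Mul(Rational(2, 21), Pow(Add(-3, Add(-4, 1)), -1), Add(384, Mul(-79, Add(-4, 1))))), -1) = Pow(Add(-177, Mul(Rational(2, 21), Pow(Add(-3, -3), -1), Add(384, Mul(-79, -3)))), -1) = Pow(Add(-177, Mul(Rational(2, 21), Pow(-6, -1), Add(384, 237))), -1) = Pow(Add(-177, Mul(Rational(2, 21), Rational(-1, 6), 621)), -1) = Pow(Add(-177, Rational(-69, 7)), -1) = Pow(Rational(-1308, 7), -1) = Rational(-7, 1308)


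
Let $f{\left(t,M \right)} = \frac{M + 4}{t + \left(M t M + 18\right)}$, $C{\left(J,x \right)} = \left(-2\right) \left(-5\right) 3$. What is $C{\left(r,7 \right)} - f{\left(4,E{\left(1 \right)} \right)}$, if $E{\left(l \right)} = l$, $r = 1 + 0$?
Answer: $\frac{775}{26} \approx 29.808$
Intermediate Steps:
$r = 1$
$C{\left(J,x \right)} = 30$ ($C{\left(J,x \right)} = 10 \cdot 3 = 30$)
$f{\left(t,M \right)} = \frac{4 + M}{18 + t + t M^{2}}$ ($f{\left(t,M \right)} = \frac{4 + M}{t + \left(t M^{2} + 18\right)} = \frac{4 + M}{t + \left(18 + t M^{2}\right)} = \frac{4 + M}{18 + t + t M^{2}}$)
$C{\left(r,7 \right)} - f{\left(4,E{\left(1 \right)} \right)} = 30 - \frac{4 + 1}{18 + 4 + 4 \cdot 1^{2}} = 30 - \frac{1}{18 + 4 + 4 \cdot 1} \cdot 5 = 30 - \frac{1}{18 + 4 + 4} \cdot 5 = 30 - \frac{1}{26} \cdot 5 = 30 - \frac{5}{26} = \frac{775}{26}$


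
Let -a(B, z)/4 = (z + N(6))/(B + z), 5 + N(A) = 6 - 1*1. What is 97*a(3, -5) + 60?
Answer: -910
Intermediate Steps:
N(A) = 0 (N(A) = -5 + (6 - 1*1) = -5 + (6 - 1) = -5 + 5 = 0)
a(B, z) = -4*z/(B + z) (a(B, z) = -4*(z + 0)/(B + z) = -4*z/(B + z))
97*a(3, -5) + 60 = 97*(-4*(-5)/(3 - 5)) + 60 = 97*(-4*(-5)/(-2)) + 60 = 97*(-4*(-5)*(-1/2)) + 60 = 97*(-10) + 60 = -970 + 60 = -910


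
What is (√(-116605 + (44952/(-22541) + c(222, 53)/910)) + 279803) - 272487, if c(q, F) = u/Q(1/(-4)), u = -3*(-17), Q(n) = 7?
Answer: 7316 + I*√49062956343852744670/20512310 ≈ 7316.0 + 341.48*I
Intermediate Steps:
u = 51
c(q, F) = 51/7
(√(-116605 + (44952/(-22541) + c(222, 53)/910)) + 279803) - 272487 = (√(-116605 + (44952/(-22541) + (51/7)/910)) + 279803) - 272487 = (√(-116605 + (44952*(-1/22541) + (51/7)*(1/910))) + 279803) - 272487 = (√(-116605 + (-44952/22541 + 51/6370)) + 279803) - 272487 = (√(-116605 - 285194649/143586170) + 279803) - 272487 = (√(-16743150547499/143586170) + 279803) - 272487 = (I*√49062956343852744670/20512310 + 279803) - 272487 = (279803 + I*√49062956343852744670/20512310) - 272487 = 7316 + I*√49062956343852744670/20512310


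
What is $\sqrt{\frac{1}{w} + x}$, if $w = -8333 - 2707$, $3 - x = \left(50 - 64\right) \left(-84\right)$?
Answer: $\frac{i \sqrt{8935445490}}{2760} \approx 34.249 i$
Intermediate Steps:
$x = -1173$ ($x = 3 - \left(50 - 64\right) \left(-84\right) = 3 - \left(-14\right) \left(-84\right) = 3 - 1176 = -1173$)
$w = -11040$
$\sqrt{\frac{1}{w} + x} = \sqrt{\frac{1}{-11040} - 1173} = \sqrt{- \frac{1}{11040} - 1173} = \sqrt{- \frac{12949921}{11040}} = \frac{i \sqrt{8935445490}}{2760}$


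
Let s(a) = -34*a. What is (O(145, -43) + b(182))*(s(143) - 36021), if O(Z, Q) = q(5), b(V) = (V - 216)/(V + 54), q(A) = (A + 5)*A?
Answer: -240514689/118 ≈ -2.0383e+6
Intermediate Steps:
q(A) = A*(5 + A) (q(A) = (5 + A)*A = A*(5 + A))
b(V) = (-216 + V)/(54 + V)
O(Z, Q) = 50 (O(Z, Q) = 5*(5 + 5) = 5*10 = 50)
(O(145, -43) + b(182))*(s(143) - 36021) = (50 + (-216 + 182)/(54 + 182))*(-34*143 - 36021) = (50 - 34/236)*(-4862 - 36021) = (50 + (1/236)*(-34))*(-40883) = (50 - 17/118)*(-40883) = (5883/118)*(-40883) = -240514689/118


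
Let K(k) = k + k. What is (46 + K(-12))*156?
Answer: 3432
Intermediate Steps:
K(k) = 2*k
(46 + K(-12))*156 = (46 + 2*(-12))*156 = (46 - 24)*156 = 22*156 = 3432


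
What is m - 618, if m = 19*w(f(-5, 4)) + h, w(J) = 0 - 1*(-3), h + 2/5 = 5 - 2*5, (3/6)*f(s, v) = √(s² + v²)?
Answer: -2832/5 ≈ -566.40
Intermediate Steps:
f(s, v) = 2*√(s² + v²)
h = -27/5 (h = -⅖ + (5 - 2*5) = -⅖ + (5 - 10) = -⅖ - 5 = -27/5 ≈ -5.4000)
w(J) = 3 (w(J) = 0 + 3 = 3)
m = 258/5 (m = 19*3 - 27/5 = 57 - 27/5 = 258/5 ≈ 51.600)
m - 618 = 258/5 - 618 = -2832/5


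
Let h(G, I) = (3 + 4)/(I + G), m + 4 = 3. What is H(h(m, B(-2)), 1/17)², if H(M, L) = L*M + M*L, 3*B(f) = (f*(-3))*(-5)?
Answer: 196/34969 ≈ 0.0056050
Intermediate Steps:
m = -1 (m = -4 + 3 = -1)
B(f) = 5*f (B(f) = ((f*(-3))*(-5))/3 = (-3*f*(-5))/3 = (15*f)/3 = 5*f)
h(G, I) = 7/(G + I)
H(M, L) = 2*L*M (H(M, L) = L*M + L*M = 2*L*M)
H(h(m, B(-2)), 1/17)² = (2*(7/(-1 + 5*(-2)))/17)² = (2*(1/17)*(7/(-1 - 10)))² = (2*(1/17)*(7/(-11)))² = (2*(1/17)*(7*(-1/11)))² = (2*(1/17)*(-7/11))² = (-14/187)² = 196/34969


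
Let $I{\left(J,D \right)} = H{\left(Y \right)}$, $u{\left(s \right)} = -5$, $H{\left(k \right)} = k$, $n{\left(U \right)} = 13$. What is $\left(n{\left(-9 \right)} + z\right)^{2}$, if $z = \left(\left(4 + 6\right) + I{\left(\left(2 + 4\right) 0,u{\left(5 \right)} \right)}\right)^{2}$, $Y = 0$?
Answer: $12769$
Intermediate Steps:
$I{\left(J,D \right)} = 0$
$z = 100$ ($z = \left(\left(4 + 6\right) + 0\right)^{2} = \left(10 + 0\right)^{2} = 10^{2} = 100$)
$\left(n{\left(-9 \right)} + z\right)^{2} = \left(13 + 100\right)^{2} = 113^{2} = 12769$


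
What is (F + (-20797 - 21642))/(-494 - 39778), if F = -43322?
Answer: 28587/13424 ≈ 2.1295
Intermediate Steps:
(F + (-20797 - 21642))/(-494 - 39778) = (-43322 + (-20797 - 21642))/(-494 - 39778) = (-43322 - 42439)/(-40272) = -85761*(-1/40272) = 28587/13424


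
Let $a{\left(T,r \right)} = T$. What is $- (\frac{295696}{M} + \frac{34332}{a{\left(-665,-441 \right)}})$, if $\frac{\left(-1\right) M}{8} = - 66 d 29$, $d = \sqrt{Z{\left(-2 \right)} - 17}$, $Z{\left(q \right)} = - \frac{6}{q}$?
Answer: $\frac{34332}{665} + \frac{18481 i \sqrt{14}}{13398} \approx 51.627 + 5.1612 i$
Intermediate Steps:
$d = i \sqrt{14}$ ($d = \sqrt{- \frac{6}{-2} - 17} = \sqrt{\left(-6\right) \left(- \frac{1}{2}\right) - 17} = \sqrt{3 - 17} = \sqrt{-14} = i \sqrt{14} \approx 3.7417 i$)
$M = 15312 i \sqrt{14}$ ($M = - 8 - 66 i \sqrt{14} \cdot 29 = - 8 \left(- 1914 i \sqrt{14}\right) = 15312 i \sqrt{14} \approx 57292.0 i$)
$- (\frac{295696}{M} + \frac{34332}{a{\left(-665,-441 \right)}}) = - (\frac{295696}{15312 i \sqrt{14}} + \frac{34332}{-665}) = - (295696 \left(- \frac{i \sqrt{14}}{214368}\right) + 34332 \left(- \frac{1}{665}\right)) = - (- \frac{18481 i \sqrt{14}}{13398} - \frac{34332}{665}) = - (- \frac{34332}{665} - \frac{18481 i \sqrt{14}}{13398}) = \frac{34332}{665} + \frac{18481 i \sqrt{14}}{13398}$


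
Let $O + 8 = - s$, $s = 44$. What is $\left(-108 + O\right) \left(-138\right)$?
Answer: $22080$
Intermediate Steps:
$O = -52$ ($O = -8 - 44 = -52$)
$\left(-108 + O\right) \left(-138\right) = \left(-108 - 52\right) \left(-138\right) = \left(-160\right) \left(-138\right) = 22080$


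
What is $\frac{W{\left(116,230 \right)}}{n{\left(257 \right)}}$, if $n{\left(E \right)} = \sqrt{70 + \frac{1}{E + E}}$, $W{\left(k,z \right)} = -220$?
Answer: $- \frac{20 \sqrt{18494234}}{3271} \approx -26.295$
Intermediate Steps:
$n{\left(E \right)} = \sqrt{70 + \frac{1}{2 E}}$
$\frac{W{\left(116,230 \right)}}{n{\left(257 \right)}} = - \frac{220}{\frac{1}{2} \sqrt{280 + \frac{2}{257}}} = - \frac{220}{\frac{1}{2} \sqrt{\frac{71962}{257}}} = - \frac{220}{\frac{1}{2} \frac{\sqrt{18494234}}{257}} = - \frac{220}{\frac{1}{514} \sqrt{18494234}} = - 220 \frac{\sqrt{18494234}}{35981} = - \frac{20 \sqrt{18494234}}{3271}$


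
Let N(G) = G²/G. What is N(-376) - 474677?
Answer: -475053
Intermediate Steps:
N(G) = G
N(-376) - 474677 = -376 - 474677 = -475053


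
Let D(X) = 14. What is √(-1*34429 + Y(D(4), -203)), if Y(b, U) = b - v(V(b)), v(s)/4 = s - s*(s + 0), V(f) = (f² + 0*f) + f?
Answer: √141145 ≈ 375.69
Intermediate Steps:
V(f) = f + f² (V(f) = (f² + 0) + f = f² + f = f + f²)
v(s) = -4*s² + 4*s (v(s) = 4*(s - s*(s + 0)) = 4*(s - s*s) = 4*(s - s²) = -4*s² + 4*s)
Y(b, U) = b - 4*b*(1 + b)*(1 - b*(1 + b))
√(-1*34429 + Y(D(4), -203)) = √(-1*34429 + 14*(-3 + 4*14³ + 8*14²)) = √(-34429 + 14*(-3 + 4*2744 + 8*196)) = √(-34429 + 14*(-3 + 10976 + 1568)) = √(-34429 + 14*12541) = √(-34429 + 175574) = √141145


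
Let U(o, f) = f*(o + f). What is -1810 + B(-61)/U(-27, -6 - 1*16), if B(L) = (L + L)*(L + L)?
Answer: -968148/539 ≈ -1796.2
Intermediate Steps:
B(L) = 4*L**2 (B(L) = (2*L)*(2*L) = 4*L**2)
U(o, f) = f*(f + o)
-1810 + B(-61)/U(-27, -6 - 1*16) = -1810 + (4*(-61)**2)/(((-6 - 1*16)*((-6 - 1*16) - 27))) = -1810 + (4*3721)/(((-6 - 16)*((-6 - 16) - 27))) = -1810 + 14884/((-22*(-22 - 27))) = -1810 + 14884/((-22*(-49))) = -1810 + 14884/1078 = -1810 + 14884*(1/1078) = -1810 + 7442/539 = -968148/539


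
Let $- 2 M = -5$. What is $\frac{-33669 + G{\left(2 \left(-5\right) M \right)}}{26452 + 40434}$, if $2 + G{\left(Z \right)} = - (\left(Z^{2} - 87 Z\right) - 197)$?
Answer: $- \frac{18137}{33443} \approx -0.54233$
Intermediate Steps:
$M = \frac{5}{2}$ ($M = \left(- \frac{1}{2}\right) \left(-5\right) = \frac{5}{2} \approx 2.5$)
$G{\left(Z \right)} = 195 - Z^{2} + 87 Z$ ($G{\left(Z \right)} = -2 - \left(\left(Z^{2} - 87 Z\right) - 197\right) = -2 - \left(-197 + Z^{2} - 87 Z\right) = -2 + \left(197 - Z^{2} + 87 Z\right) = 195 - Z^{2} + 87 Z$)
$\frac{-33669 + G{\left(2 \left(-5\right) M \right)}}{26452 + 40434} = \frac{-33669 + \left(195 - \left(2 \left(-5\right) \frac{5}{2}\right)^{2} + 87 \cdot 2 \left(-5\right) \frac{5}{2}\right)}{26452 + 40434} = \frac{-33669 + \left(195 - \left(\left(-10\right) \frac{5}{2}\right)^{2} + 87 \left(\left(-10\right) \frac{5}{2}\right)\right)}{66886} = \left(-33669 + \left(195 - \left(-25\right)^{2} + 87 \left(-25\right)\right)\right) \frac{1}{66886} = \left(-33669 - 2605\right) \frac{1}{66886} = \left(-36274\right) \frac{1}{66886} = - \frac{18137}{33443}$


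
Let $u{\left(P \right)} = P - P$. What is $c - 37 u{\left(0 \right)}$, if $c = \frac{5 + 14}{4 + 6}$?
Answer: $\frac{19}{10} \approx 1.9$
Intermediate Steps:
$u{\left(P \right)} = 0$
$c = \frac{19}{10} \approx 1.9$
$c - 37 u{\left(0 \right)} = \frac{19}{10} - 0 = \frac{19}{10} + 0 = \frac{19}{10}$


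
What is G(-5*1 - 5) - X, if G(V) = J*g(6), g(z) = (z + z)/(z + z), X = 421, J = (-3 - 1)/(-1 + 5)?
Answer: -422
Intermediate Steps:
J = -1 (J = -4/4 = -4*¼ = -1)
g(z) = 1 (g(z) = (2*z)/((2*z)) = (2*z)*(1/(2*z)) = 1)
G(V) = -1 (G(V) = -1*1 = -1)
G(-5*1 - 5) - X = -1 - 1*421 = -1 - 421 = -422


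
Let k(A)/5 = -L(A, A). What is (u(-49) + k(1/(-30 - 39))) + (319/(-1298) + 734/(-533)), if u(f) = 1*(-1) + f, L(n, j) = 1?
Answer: -3561239/62894 ≈ -56.623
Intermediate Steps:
u(f) = -1 + f
k(A) = -5 (k(A) = 5*(-1*1) = 5*(-1) = -5)
(u(-49) + k(1/(-30 - 39))) + (319/(-1298) + 734/(-533)) = ((-1 - 49) - 5) + (319/(-1298) + 734/(-533)) = (-50 - 5) + (319*(-1/1298) + 734*(-1/533)) = -55 + (-29/118 - 734/533) = -55 - 102069/62894 = -3561239/62894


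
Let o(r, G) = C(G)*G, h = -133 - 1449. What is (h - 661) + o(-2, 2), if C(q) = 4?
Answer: -2235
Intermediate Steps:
h = -1582
o(r, G) = 4*G
(h - 661) + o(-2, 2) = (-1582 - 661) + 4*2 = -2243 + 8 = -2235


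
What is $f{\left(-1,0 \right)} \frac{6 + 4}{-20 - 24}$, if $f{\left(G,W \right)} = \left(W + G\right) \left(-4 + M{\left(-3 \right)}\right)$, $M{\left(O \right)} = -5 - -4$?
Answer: $- \frac{25}{22} \approx -1.1364$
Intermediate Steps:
$M{\left(O \right)} = -1$ ($M{\left(O \right)} = -5 + 4 = -1$)
$f{\left(G,W \right)} = - 5 G - 5 W$ ($f{\left(G,W \right)} = \left(W + G\right) \left(-4 - 1\right) = \left(G + W\right) \left(-5\right) = - 5 G - 5 W$)
$f{\left(-1,0 \right)} \frac{6 + 4}{-20 - 24} = \left(\left(-5\right) \left(-1\right) - 0\right) \frac{6 + 4}{-20 - 24} = \left(5 + 0\right) \frac{10}{-44} = 5 \cdot 10 \left(- \frac{1}{44}\right) = 5 \left(- \frac{5}{22}\right) = - \frac{25}{22}$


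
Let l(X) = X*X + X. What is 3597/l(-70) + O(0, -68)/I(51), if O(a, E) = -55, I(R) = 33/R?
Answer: -135651/1610 ≈ -84.255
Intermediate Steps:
l(X) = X + X² (l(X) = X² + X = X + X²)
3597/l(-70) + O(0, -68)/I(51) = 3597/((-70*(1 - 70))) - 55/(33/51) = 3597/((-70*(-69))) - 55/(33*(1/51)) = 3597/4830 - 55/11/17 = 3597*(1/4830) - 55*17/11 = 1199/1610 - 85 = -135651/1610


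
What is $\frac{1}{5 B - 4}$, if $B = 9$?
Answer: $\frac{1}{41} \approx 0.02439$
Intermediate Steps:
$\frac{1}{5 B - 4} = \frac{1}{5 \cdot 9 - 4} = \frac{1}{45 - 4} = \frac{1}{41}$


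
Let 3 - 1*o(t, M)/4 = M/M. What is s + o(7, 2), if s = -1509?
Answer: -1501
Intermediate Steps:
o(t, M) = 8 (o(t, M) = 12 - 4*M/M = 12 - 4*1 = 12 - 4 = 8)
s + o(7, 2) = -1509 + 8 = -1501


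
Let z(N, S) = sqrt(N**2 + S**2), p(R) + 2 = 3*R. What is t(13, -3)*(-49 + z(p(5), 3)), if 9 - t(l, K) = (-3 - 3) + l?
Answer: -98 + 2*sqrt(178) ≈ -71.317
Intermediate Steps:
p(R) = -2 + 3*R
t(l, K) = 15 - l (t(l, K) = 9 - ((-3 - 3) + l) = 9 - (-6 + l) = 9 + (6 - l) = 15 - l)
t(13, -3)*(-49 + z(p(5), 3)) = (15 - 1*13)*(-49 + sqrt((-2 + 3*5)**2 + 3**2)) = (15 - 13)*(-49 + sqrt((-2 + 15)**2 + 9)) = 2*(-49 + sqrt(13**2 + 9)) = 2*(-49 + sqrt(169 + 9)) = 2*(-49 + sqrt(178)) = -98 + 2*sqrt(178)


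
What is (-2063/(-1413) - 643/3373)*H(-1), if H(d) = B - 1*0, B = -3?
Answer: -6049940/1588683 ≈ -3.8081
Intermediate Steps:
H(d) = -3 (H(d) = -3 - 1*0 = -3 + 0 = -3)
(-2063/(-1413) - 643/3373)*H(-1) = (-2063/(-1413) - 643/3373)*(-3) = (-2063*(-1/1413) - 643*1/3373)*(-3) = (2063/1413 - 643/3373)*(-3) = (6049940/4766049)*(-3) = -6049940/1588683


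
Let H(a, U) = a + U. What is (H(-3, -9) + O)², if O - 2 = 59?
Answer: 2401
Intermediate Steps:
H(a, U) = U + a
O = 61 (O = 2 + 59 = 61)
(H(-3, -9) + O)² = ((-9 - 3) + 61)² = (-12 + 61)² = 49² = 2401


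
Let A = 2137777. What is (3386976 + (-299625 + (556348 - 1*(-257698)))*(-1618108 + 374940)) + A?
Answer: -639506200975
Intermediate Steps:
(3386976 + (-299625 + (556348 - 1*(-257698)))*(-1618108 + 374940)) + A = (3386976 + (-299625 + (556348 - 1*(-257698)))*(-1618108 + 374940)) + 2137777 = (3386976 + (-299625 + (556348 + 257698))*(-1243168)) + 2137777 = (3386976 + (-299625 + 814046)*(-1243168)) + 2137777 = (3386976 + 514421*(-1243168)) + 2137777 = (3386976 - 639511725728) + 2137777 = -639508338752 + 2137777 = -639506200975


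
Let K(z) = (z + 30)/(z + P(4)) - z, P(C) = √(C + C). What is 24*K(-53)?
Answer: 3592128/2801 + 1104*√2/2801 ≈ 1283.0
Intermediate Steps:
P(C) = √2*√C (P(C) = √(2*C) = √2*√C)
K(z) = -z + (30 + z)/(z + 2*√2) (K(z) = (z + 30)/(z + √2*√4) - z = (30 + z)/(z + √2*2) - z = (30 + z)/(z + 2*√2) - z = -z + (30 + z)/(z + 2*√2))
24*K(-53) = 24*((30 - 53 - 1*(-53)² - 2*(-53)*√2)/(-53 + 2*√2)) = 24*((30 - 53 - 1*2809 + 106*√2)/(-53 + 2*√2)) = 24*((30 - 53 - 2809 + 106*√2)/(-53 + 2*√2)) = 24*((-2832 + 106*√2)/(-53 + 2*√2)) = 24*(-2832 + 106*√2)/(-53 + 2*√2)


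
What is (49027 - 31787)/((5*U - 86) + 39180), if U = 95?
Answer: 17240/39569 ≈ 0.43569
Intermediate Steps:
(49027 - 31787)/((5*U - 86) + 39180) = (49027 - 31787)/((5*95 - 86) + 39180) = 17240/((475 - 86) + 39180) = 17240/(389 + 39180) = 17240/39569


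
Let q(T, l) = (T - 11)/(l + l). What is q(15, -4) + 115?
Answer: 229/2 ≈ 114.50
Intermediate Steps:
q(T, l) = (-11 + T)/(2*l) (q(T, l) = (-11 + T)/((2*l)) = (-11 + T)*(1/(2*l)) = (-11 + T)/(2*l))
q(15, -4) + 115 = (½)*(-11 + 15)/(-4) + 115 = (½)*(-¼)*4 + 115 = -½ + 115 = 229/2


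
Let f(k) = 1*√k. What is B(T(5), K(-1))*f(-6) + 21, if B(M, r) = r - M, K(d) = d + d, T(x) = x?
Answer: 21 - 7*I*√6 ≈ 21.0 - 17.146*I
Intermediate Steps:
K(d) = 2*d
f(k) = √k
B(T(5), K(-1))*f(-6) + 21 = (2*(-1) - 1*5)*√(-6) + 21 = (-2 - 5)*(I*√6) + 21 = -7*I*√6 + 21 = 21 - 7*I*√6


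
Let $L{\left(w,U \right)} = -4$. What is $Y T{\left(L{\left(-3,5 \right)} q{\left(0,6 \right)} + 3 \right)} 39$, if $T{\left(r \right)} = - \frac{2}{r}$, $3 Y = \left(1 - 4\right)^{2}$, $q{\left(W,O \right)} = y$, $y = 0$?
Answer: $-78$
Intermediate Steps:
$q{\left(W,O \right)} = 0$
$Y = 3$ ($Y = \frac{\left(1 - 4\right)^{2}}{3} = \frac{\left(-3\right)^{2}}{3} = \frac{1}{3} \cdot 9 = 3$)
$Y T{\left(L{\left(-3,5 \right)} q{\left(0,6 \right)} + 3 \right)} 39 = 3 \left(- \frac{2}{\left(-4\right) 0 + 3}\right) 39 = 3 \left(- \frac{2}{0 + 3}\right) 39 = 3 \left(- \frac{2}{3}\right) 39 = \left(-2\right) 39 = -78$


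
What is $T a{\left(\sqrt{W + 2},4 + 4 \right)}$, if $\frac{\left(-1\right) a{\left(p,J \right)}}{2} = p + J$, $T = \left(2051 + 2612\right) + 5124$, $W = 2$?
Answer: $-195740$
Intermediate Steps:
$T = 9787$ ($T = 4663 + 5124 = 9787$)
$a{\left(p,J \right)} = - 2 J - 2 p$ ($a{\left(p,J \right)} = - 2 \left(p + J\right) = - 2 \left(J + p\right) = - 2 J - 2 p$)
$T a{\left(\sqrt{W + 2},4 + 4 \right)} = 9787 \left(- 2 \left(4 + 4\right) - 2 \sqrt{2 + 2}\right) = 9787 \left(\left(-2\right) 8 - 2 \sqrt{4}\right) = 9787 \left(-16 - 4\right) = 9787 \left(-20\right) = -195740$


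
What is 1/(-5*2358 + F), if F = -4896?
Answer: -1/16686 ≈ -5.9930e-5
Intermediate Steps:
1/(-5*2358 + F) = 1/(-5*2358 - 4896) = 1/(-11790 - 4896) = 1/(-16686) = -1/16686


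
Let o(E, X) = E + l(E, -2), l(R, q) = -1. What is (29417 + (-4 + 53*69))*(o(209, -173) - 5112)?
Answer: -162175280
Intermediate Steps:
o(E, X) = -1 + E (o(E, X) = E - 1 = -1 + E)
(29417 + (-4 + 53*69))*(o(209, -173) - 5112) = (29417 + (-4 + 53*69))*((-1 + 209) - 5112) = (29417 + (-4 + 3657))*(208 - 5112) = (29417 + 3653)*(-4904) = 33070*(-4904) = -162175280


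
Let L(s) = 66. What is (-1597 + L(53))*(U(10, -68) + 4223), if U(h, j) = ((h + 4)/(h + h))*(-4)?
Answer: -32305631/5 ≈ -6.4611e+6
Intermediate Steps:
U(h, j) = -2*(4 + h)/h (U(h, j) = ((4 + h)/((2*h)))*(-4) = ((4 + h)*(1/(2*h)))*(-4) = ((4 + h)/(2*h))*(-4) = -2*(4 + h)/h)
(-1597 + L(53))*(U(10, -68) + 4223) = (-1597 + 66)*((-2 - 8/10) + 4223) = -1531*((-2 - 8*⅒) + 4223) = -1531*((-2 - ⅘) + 4223) = -1531*(-14/5 + 4223) = -1531*21101/5 = -32305631/5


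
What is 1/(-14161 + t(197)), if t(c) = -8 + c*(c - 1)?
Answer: 1/24443 ≈ 4.0911e-5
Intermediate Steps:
t(c) = -8 + c*(-1 + c)
1/(-14161 + t(197)) = 1/(-14161 + (-8 + 197² - 1*197)) = 1/(-14161 + (-8 + 38809 - 197)) = 1/(-14161 + 38604) = 1/24443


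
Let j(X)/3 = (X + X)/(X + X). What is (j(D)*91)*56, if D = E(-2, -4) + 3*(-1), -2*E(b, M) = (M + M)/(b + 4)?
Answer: 15288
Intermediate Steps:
E(b, M) = -M/(4 + b) (E(b, M) = -(M + M)/(2*(b + 4)) = -2*M/(2*(4 + b)) = -M/(4 + b))
D = -1 (D = -1*(-4)/(4 - 2) + 3*(-1) = -1*(-4)/2 - 3 = -1*(-4)*1/2 - 3 = 2 - 3 = -1)
j(X) = 3 (j(X) = 3*((X + X)/(X + X)) = 3*((2*X)/((2*X))) = 3*((2*X)*(1/(2*X))) = 3*1 = 3)
(j(D)*91)*56 = (3*91)*56 = 273*56 = 15288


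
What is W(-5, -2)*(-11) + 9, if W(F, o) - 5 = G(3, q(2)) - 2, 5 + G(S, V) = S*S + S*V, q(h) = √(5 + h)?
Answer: -68 - 33*√7 ≈ -155.31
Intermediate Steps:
G(S, V) = -5 + S² + S*V (G(S, V) = -5 + (S*S + S*V) = -5 + (S² + S*V) = -5 + S² + S*V)
W(F, o) = 7 + 3*√7 (W(F, o) = 5 + ((-5 + 3² + 3*√(5 + 2)) - 2) = 5 + ((-5 + 9 + 3*√7) - 2) = 5 + ((4 + 3*√7) - 2) = 5 + (2 + 3*√7) = 7 + 3*√7)
W(-5, -2)*(-11) + 9 = (7 + 3*√7)*(-11) + 9 = (-77 - 33*√7) + 9 = -68 - 33*√7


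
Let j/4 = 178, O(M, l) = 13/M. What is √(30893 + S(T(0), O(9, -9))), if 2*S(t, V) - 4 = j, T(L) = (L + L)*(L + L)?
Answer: √31251 ≈ 176.78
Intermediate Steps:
T(L) = 4*L² (T(L) = (2*L)*(2*L) = 4*L²)
j = 712 (j = 4*178 = 712)
S(t, V) = 358 (S(t, V) = 2 + (½)*712 = 2 + 356 = 358)
√(30893 + S(T(0), O(9, -9))) = √(30893 + 358) = √31251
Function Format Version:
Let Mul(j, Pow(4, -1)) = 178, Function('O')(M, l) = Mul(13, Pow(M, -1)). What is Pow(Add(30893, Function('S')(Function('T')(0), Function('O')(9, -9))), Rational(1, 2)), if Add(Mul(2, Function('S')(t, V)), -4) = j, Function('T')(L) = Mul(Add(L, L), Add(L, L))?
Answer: Pow(31251, Rational(1, 2)) ≈ 176.78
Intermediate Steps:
Function('T')(L) = Mul(4, Pow(L, 2)) (Function('T')(L) = Mul(Mul(2, L), Mul(2, L)) = Mul(4, Pow(L, 2)))
j = 712 (j = Mul(4, 178) = 712)
Function('S')(t, V) = 358 (Function('S')(t, V) = Add(2, Mul(Rational(1, 2), 712)) = Add(2, 356) = 358)
Pow(Add(30893, Function('S')(Function('T')(0), Function('O')(9, -9))), Rational(1, 2)) = Pow(Add(30893, 358), Rational(1, 2)) = Pow(31251, Rational(1, 2))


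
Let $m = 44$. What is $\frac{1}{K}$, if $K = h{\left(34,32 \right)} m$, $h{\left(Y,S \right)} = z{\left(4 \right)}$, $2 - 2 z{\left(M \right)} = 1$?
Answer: $\frac{1}{22} \approx 0.045455$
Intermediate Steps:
$z{\left(M \right)} = \frac{1}{2}$ ($z{\left(M \right)} = 1 - \frac{1}{2} = \frac{1}{2}$)
$h{\left(Y,S \right)} = \frac{1}{2}$
$K = 22$ ($K = \frac{1}{2} \cdot 44 = 22$)
$\frac{1}{K} = \frac{1}{22}$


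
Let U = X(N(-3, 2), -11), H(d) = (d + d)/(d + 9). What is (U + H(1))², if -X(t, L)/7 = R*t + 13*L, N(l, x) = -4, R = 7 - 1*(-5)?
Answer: 44702596/25 ≈ 1.7881e+6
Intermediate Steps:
R = 12 (R = 7 + 5 = 12)
H(d) = 2*d/(9 + d) (H(d) = (2*d)/(9 + d) = 2*d/(9 + d))
X(t, L) = -91*L - 84*t (X(t, L) = -7*(12*t + 13*L) = -91*L - 84*t)
U = 1337 (U = -91*(-11) - 84*(-4) = 1001 + 336 = 1337)
(U + H(1))² = (1337 + 2*1/(9 + 1))² = (1337 + 2*1/10)² = (1337 + 2*1*(⅒))² = (1337 + ⅕)² = (6686/5)² = 44702596/25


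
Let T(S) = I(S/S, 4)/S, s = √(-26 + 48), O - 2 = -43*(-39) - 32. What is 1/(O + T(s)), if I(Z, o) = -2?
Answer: 18117/29838697 + √22/29838697 ≈ 0.00060732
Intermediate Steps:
O = 1647 (O = 2 + (-43*(-39) - 32) = 2 + (1677 - 32) = 2 + 1645 = 1647)
s = √22 ≈ 4.6904
T(S) = -2/S
1/(O + T(s)) = 1/(1647 - 2*√22/22) = 1/(1647 - √22/11)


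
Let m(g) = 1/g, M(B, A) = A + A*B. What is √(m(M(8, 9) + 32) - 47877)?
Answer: 10*I*√6113413/113 ≈ 218.81*I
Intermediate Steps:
√(m(M(8, 9) + 32) - 47877) = √(1/(9*(1 + 8) + 32) - 47877) = √(1/(9*9 + 32) - 47877) = √(1/(81 + 32) - 47877) = √(1/113 - 47877) = √(-5410100/113) = 10*I*√6113413/113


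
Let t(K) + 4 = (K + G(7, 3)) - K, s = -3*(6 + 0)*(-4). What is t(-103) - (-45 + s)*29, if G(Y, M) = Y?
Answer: -780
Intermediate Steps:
s = 72 (s = -3*6*(-4) = -18*(-4) = 72)
t(K) = 3 (t(K) = -4 + ((K + 7) - K) = -4 + ((7 + K) - K) = -4 + 7 = 3)
t(-103) - (-45 + s)*29 = 3 - (-45 + 72)*29 = 3 - 27*29 = 3 - 1*783 = 3 - 783 = -780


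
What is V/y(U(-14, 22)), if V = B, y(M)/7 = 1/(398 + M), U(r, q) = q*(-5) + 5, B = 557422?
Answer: 163324646/7 ≈ 2.3332e+7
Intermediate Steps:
U(r, q) = 5 - 5*q (U(r, q) = -5*q + 5 = 5 - 5*q)
y(M) = 7/(398 + M)
V = 557422
V/y(U(-14, 22)) = 557422/((7/(398 + (5 - 5*22)))) = 557422/((7/(398 + (5 - 110)))) = 557422/((7/(398 - 105))) = 557422/((7/293)) = 557422/((7*(1/293))) = 557422/(7/293) = 557422*(293/7) = 163324646/7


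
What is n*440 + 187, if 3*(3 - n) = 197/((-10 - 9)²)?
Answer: 1545401/1083 ≈ 1427.0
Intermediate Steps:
n = 3052/1083 (n = 3 - 197/(3*((-10 - 9)²)) = 3 - 197/(3*((-19)²)) = 3 - 197/(3*361) = 3 - ⅓*197/361 = 3 - 197/1083 = 3052/1083 ≈ 2.8181)
n*440 + 187 = (3052/1083)*440 + 187 = 1342880/1083 + 187 = 1545401/1083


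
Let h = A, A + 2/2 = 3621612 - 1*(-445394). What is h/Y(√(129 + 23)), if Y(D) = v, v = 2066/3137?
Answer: 12758194685/2066 ≈ 6.1753e+6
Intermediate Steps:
v = 2066/3137 (v = 2066*(1/3137) = 2066/3137 ≈ 0.65859)
Y(D) = 2066/3137
A = 4067005 (A = -1 + (3621612 - 1*(-445394)) = -1 + (3621612 + 445394) = -1 + 4067006 = 4067005)
h = 4067005
h/Y(√(129 + 23)) = 4067005/(2066/3137) = 4067005*(3137/2066) = 12758194685/2066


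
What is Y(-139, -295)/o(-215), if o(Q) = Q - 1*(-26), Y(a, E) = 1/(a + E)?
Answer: 1/82026 ≈ 1.2191e-5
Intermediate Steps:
Y(a, E) = 1/(E + a)
o(Q) = 26 + Q (o(Q) = Q + 26 = 26 + Q)
Y(-139, -295)/o(-215) = 1/((-295 - 139)*(26 - 215)) = 1/(-434*(-189)) = -1/434*(-1/189) = 1/82026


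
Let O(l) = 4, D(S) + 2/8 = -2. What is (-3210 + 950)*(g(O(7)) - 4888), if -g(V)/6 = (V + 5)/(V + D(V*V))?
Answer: 77816320/7 ≈ 1.1117e+7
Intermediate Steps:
D(S) = -9/4 (D(S) = -1/4 - 2 = -9/4)
g(V) = -6*(5 + V)/(-9/4 + V) (g(V) = -6*(V + 5)/(V - 9/4) = -6*(5 + V)/(-9/4 + V))
(-3210 + 950)*(g(O(7)) - 4888) = (-3210 + 950)*(24*(-5 - 1*4)/(-9 + 4*4) - 4888) = -2260*(24*(-5 - 4)/(-9 + 16) - 4888) = -2260*(24*(-9)/7 - 4888) = -2260*(24*(1/7)*(-9) - 4888) = -2260*(-216/7 - 4888) = -2260*(-34432/7) = 77816320/7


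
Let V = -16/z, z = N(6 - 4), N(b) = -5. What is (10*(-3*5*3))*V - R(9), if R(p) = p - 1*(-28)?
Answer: -1477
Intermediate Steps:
z = -5
V = 16/5 (V = -16/(-5) = -16*(-⅕) = 16/5 ≈ 3.2000)
R(p) = 28 + p (R(p) = p + 28 = 28 + p)
(10*(-3*5*3))*V - R(9) = (10*(-3*5*3))*(16/5) - (28 + 9) = (10*(-15*3))*(16/5) - 1*37 = (10*(-45))*(16/5) - 37 = -450*16/5 - 37 = -1440 - 37 = -1477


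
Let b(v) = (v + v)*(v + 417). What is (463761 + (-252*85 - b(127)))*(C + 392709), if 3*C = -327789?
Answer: 86214352590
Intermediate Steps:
C = -109263 (C = (1/3)*(-327789) = -109263)
b(v) = 2*v*(417 + v) (b(v) = (2*v)*(417 + v) = 2*v*(417 + v))
(463761 + (-252*85 - b(127)))*(C + 392709) = (463761 + (-252*85 - 2*127*(417 + 127)))*(-109263 + 392709) = (463761 + (-21420 - 2*127*544))*283446 = (463761 + (-21420 - 1*138176))*283446 = (463761 + (-21420 - 138176))*283446 = (463761 - 159596)*283446 = 304165*283446 = 86214352590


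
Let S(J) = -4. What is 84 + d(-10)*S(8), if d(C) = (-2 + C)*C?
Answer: -396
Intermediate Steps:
d(C) = C*(-2 + C)
84 + d(-10)*S(8) = 84 - 10*(-2 - 10)*(-4) = 84 - 10*(-12)*(-4) = 84 + 120*(-4) = 84 - 480 = -396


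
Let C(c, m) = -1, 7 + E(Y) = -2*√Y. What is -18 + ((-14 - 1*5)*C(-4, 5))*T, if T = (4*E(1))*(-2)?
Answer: 1350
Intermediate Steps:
E(Y) = -7 - 2*√Y
T = 72 (T = (4*(-7 - 2*√1))*(-2) = (4*(-7 - 2*1))*(-2) = (4*(-7 - 2))*(-2) = (4*(-9))*(-2) = -36*(-2) = 72)
-18 + ((-14 - 1*5)*C(-4, 5))*T = -18 + ((-14 - 1*5)*(-1))*72 = -18 + ((-14 - 5)*(-1))*72 = -18 - 19*(-1)*72 = -18 + 19*72 = -18 + 1368 = 1350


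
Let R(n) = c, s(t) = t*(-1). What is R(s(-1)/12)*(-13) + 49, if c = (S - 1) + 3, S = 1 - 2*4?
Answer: 114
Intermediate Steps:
s(t) = -t
S = -7 (S = 1 - 8 = -7)
c = -5 (c = (-7 - 1) + 3 = -8 + 3 = -5)
R(n) = -5
R(s(-1)/12)*(-13) + 49 = -5*(-13) + 49 = 65 + 49 = 114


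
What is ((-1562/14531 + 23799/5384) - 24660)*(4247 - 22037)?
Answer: 1559807242190655/3556132 ≈ 4.3862e+8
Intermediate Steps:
((-1562/14531 + 23799/5384) - 24660)*(4247 - 22037) = ((-1562*1/14531 + 23799*(1/5384)) - 24660)*(-17790) = ((-142/1321 + 23799/5384) - 24660)*(-17790) = (30673951/7112264 - 24660)*(-17790) = -175357756289/7112264*(-17790) = 1559807242190655/3556132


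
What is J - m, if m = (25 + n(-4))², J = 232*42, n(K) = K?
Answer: 9303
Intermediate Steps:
J = 9744
m = 441 (m = (25 - 4)² = 21² = 441)
J - m = 9744 - 1*441 = 9744 - 441 = 9303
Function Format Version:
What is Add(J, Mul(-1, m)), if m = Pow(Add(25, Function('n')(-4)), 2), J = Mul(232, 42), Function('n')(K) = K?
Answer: 9303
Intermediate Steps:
J = 9744
m = 441 (m = Pow(Add(25, -4), 2) = Pow(21, 2) = 441)
Add(J, Mul(-1, m)) = Add(9744, Mul(-1, 441)) = Add(9744, -441) = 9303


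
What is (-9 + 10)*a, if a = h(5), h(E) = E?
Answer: 5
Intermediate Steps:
a = 5
(-9 + 10)*a = (-9 + 10)*5 = 1*5 = 5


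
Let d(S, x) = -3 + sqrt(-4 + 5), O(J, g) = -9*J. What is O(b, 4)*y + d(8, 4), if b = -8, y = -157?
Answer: -11306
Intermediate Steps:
d(S, x) = -2 (d(S, x) = -3 + sqrt(1) = -3 + 1 = -2)
O(b, 4)*y + d(8, 4) = -9*(-8)*(-157) - 2 = 72*(-157) - 2 = -11304 - 2 = -11306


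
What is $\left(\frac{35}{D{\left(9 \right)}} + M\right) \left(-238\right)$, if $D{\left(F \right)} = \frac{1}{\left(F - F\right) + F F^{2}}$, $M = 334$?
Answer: $-6152062$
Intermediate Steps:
$D{\left(F \right)} = \frac{1}{F^{3}}$ ($D{\left(F \right)} = \frac{1}{0 + F^{3}} = \frac{1}{F^{3}}$)
$\left(\frac{35}{D{\left(9 \right)}} + M\right) \left(-238\right) = \left(\frac{35}{\frac{1}{729}} + 334\right) \left(-238\right) = \left(35 \frac{1}{\frac{1}{729}} + 334\right) \left(-238\right) = \left(35 \cdot 729 + 334\right) \left(-238\right) = \left(25515 + 334\right) \left(-238\right) = 25849 \left(-238\right) = -6152062$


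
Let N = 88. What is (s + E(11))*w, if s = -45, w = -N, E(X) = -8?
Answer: 4664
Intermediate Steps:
w = -88 (w = -1*88 = -88)
(s + E(11))*w = (-45 - 8)*(-88) = -53*(-88) = 4664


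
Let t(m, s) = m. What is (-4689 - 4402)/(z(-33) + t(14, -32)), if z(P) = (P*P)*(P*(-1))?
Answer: -9091/35951 ≈ -0.25287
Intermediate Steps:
z(P) = -P**3 (z(P) = P**2*(-P) = -P**3)
(-4689 - 4402)/(z(-33) + t(14, -32)) = (-4689 - 4402)/(-1*(-33)**3 + 14) = -9091/(-1*(-35937) + 14) = -9091/(35937 + 14) = -9091/35951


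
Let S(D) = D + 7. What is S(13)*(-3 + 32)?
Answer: 580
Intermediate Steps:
S(D) = 7 + D
S(13)*(-3 + 32) = (7 + 13)*(-3 + 32) = 20*29 = 580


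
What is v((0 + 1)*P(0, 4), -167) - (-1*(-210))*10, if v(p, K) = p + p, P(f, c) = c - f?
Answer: -2092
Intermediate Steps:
v(p, K) = 2*p
v((0 + 1)*P(0, 4), -167) - (-1*(-210))*10 = 2*((0 + 1)*(4 - 1*0)) - (-1*(-210))*10 = 2*(1*(4 + 0)) - 210*10 = 2*(1*4) - 1*2100 = 2*4 - 2100 = 8 - 2100 = -2092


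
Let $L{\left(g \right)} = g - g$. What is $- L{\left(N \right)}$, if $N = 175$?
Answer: $0$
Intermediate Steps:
$L{\left(g \right)} = 0$
$- L{\left(N \right)} = \left(-1\right) 0 = 0$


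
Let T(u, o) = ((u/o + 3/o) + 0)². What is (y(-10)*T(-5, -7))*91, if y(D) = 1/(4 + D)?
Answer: -26/21 ≈ -1.2381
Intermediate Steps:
T(u, o) = (3/o + u/o)² (T(u, o) = ((3/o + u/o) + 0)² = (3/o + u/o)²)
(y(-10)*T(-5, -7))*91 = (((3 - 5)²/(-7)²)/(4 - 10))*91 = (((1/49)*(-2)²)/(-6))*91 = -4/294*91 = -⅙*4/49*91 = -2/147*91 = -26/21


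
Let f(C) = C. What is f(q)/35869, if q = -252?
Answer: -252/35869 ≈ -0.0070256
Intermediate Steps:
f(q)/35869 = -252/35869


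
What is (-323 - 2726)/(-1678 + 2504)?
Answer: -3049/826 ≈ -3.6913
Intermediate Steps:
(-323 - 2726)/(-1678 + 2504) = -3049/826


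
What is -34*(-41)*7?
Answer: 9758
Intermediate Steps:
-34*(-41)*7 = 1394*7 = 9758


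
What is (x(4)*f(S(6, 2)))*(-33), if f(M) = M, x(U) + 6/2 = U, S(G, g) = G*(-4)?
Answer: 792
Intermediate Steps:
S(G, g) = -4*G
x(U) = -3 + U
(x(4)*f(S(6, 2)))*(-33) = ((-3 + 4)*(-4*6))*(-33) = (1*(-24))*(-33) = -24*(-33) = 792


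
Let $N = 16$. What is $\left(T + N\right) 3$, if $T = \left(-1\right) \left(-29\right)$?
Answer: $135$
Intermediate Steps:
$T = 29$
$\left(T + N\right) 3 = \left(29 + 16\right) 3 = 45 \cdot 3 = 135$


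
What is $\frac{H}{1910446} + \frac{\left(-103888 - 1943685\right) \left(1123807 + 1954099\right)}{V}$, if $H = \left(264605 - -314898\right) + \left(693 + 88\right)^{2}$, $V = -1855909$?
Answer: $\frac{547276640891890742}{161164269337} \approx 3.3958 \cdot 10^{6}$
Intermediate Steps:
$H = 1189464$ ($H = \left(264605 + 314898\right) + 781^{2} = 579503 + 609961 = 1189464$)
$\frac{H}{1910446} + \frac{\left(-103888 - 1943685\right) \left(1123807 + 1954099\right)}{V} = \frac{1189464}{1910446} + \frac{\left(-103888 - 1943685\right) \left(1123807 + 1954099\right)}{-1855909} = 1189464 \cdot \frac{1}{1910446} + \left(-2047573\right) 3077906 \left(- \frac{1}{1855909}\right) = \frac{594732}{955223} - - \frac{572930656558}{168719} = \frac{594732}{955223} + \frac{572930656558}{168719} = \frac{547276640891890742}{161164269337}$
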